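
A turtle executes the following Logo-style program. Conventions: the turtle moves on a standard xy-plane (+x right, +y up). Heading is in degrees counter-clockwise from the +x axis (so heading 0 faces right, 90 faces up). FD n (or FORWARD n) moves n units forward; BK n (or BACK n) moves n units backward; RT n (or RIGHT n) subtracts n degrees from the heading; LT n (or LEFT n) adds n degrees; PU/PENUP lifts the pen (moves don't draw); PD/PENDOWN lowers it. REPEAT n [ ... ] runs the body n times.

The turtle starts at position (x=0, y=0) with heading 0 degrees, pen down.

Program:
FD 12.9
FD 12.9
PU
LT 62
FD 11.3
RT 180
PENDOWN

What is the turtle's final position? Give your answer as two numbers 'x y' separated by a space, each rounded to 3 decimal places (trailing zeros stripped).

Answer: 31.105 9.977

Derivation:
Executing turtle program step by step:
Start: pos=(0,0), heading=0, pen down
FD 12.9: (0,0) -> (12.9,0) [heading=0, draw]
FD 12.9: (12.9,0) -> (25.8,0) [heading=0, draw]
PU: pen up
LT 62: heading 0 -> 62
FD 11.3: (25.8,0) -> (31.105,9.977) [heading=62, move]
RT 180: heading 62 -> 242
PD: pen down
Final: pos=(31.105,9.977), heading=242, 2 segment(s) drawn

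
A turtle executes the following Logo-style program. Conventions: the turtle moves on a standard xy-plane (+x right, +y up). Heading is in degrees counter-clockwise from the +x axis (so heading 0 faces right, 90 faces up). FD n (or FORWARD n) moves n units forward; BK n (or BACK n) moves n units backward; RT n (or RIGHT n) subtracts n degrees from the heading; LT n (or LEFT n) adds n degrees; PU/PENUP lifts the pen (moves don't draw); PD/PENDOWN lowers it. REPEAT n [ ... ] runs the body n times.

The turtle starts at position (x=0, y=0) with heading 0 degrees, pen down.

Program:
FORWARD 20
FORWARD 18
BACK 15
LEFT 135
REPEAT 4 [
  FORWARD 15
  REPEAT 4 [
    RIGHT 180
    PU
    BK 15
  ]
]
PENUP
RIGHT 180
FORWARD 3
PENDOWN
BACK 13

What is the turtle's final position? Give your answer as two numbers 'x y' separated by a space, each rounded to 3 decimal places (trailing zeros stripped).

Executing turtle program step by step:
Start: pos=(0,0), heading=0, pen down
FD 20: (0,0) -> (20,0) [heading=0, draw]
FD 18: (20,0) -> (38,0) [heading=0, draw]
BK 15: (38,0) -> (23,0) [heading=0, draw]
LT 135: heading 0 -> 135
REPEAT 4 [
  -- iteration 1/4 --
  FD 15: (23,0) -> (12.393,10.607) [heading=135, draw]
  REPEAT 4 [
    -- iteration 1/4 --
    RT 180: heading 135 -> 315
    PU: pen up
    BK 15: (12.393,10.607) -> (1.787,21.213) [heading=315, move]
    -- iteration 2/4 --
    RT 180: heading 315 -> 135
    PU: pen up
    BK 15: (1.787,21.213) -> (12.393,10.607) [heading=135, move]
    -- iteration 3/4 --
    RT 180: heading 135 -> 315
    PU: pen up
    BK 15: (12.393,10.607) -> (1.787,21.213) [heading=315, move]
    -- iteration 4/4 --
    RT 180: heading 315 -> 135
    PU: pen up
    BK 15: (1.787,21.213) -> (12.393,10.607) [heading=135, move]
  ]
  -- iteration 2/4 --
  FD 15: (12.393,10.607) -> (1.787,21.213) [heading=135, move]
  REPEAT 4 [
    -- iteration 1/4 --
    RT 180: heading 135 -> 315
    PU: pen up
    BK 15: (1.787,21.213) -> (-8.82,31.82) [heading=315, move]
    -- iteration 2/4 --
    RT 180: heading 315 -> 135
    PU: pen up
    BK 15: (-8.82,31.82) -> (1.787,21.213) [heading=135, move]
    -- iteration 3/4 --
    RT 180: heading 135 -> 315
    PU: pen up
    BK 15: (1.787,21.213) -> (-8.82,31.82) [heading=315, move]
    -- iteration 4/4 --
    RT 180: heading 315 -> 135
    PU: pen up
    BK 15: (-8.82,31.82) -> (1.787,21.213) [heading=135, move]
  ]
  -- iteration 3/4 --
  FD 15: (1.787,21.213) -> (-8.82,31.82) [heading=135, move]
  REPEAT 4 [
    -- iteration 1/4 --
    RT 180: heading 135 -> 315
    PU: pen up
    BK 15: (-8.82,31.82) -> (-19.426,42.426) [heading=315, move]
    -- iteration 2/4 --
    RT 180: heading 315 -> 135
    PU: pen up
    BK 15: (-19.426,42.426) -> (-8.82,31.82) [heading=135, move]
    -- iteration 3/4 --
    RT 180: heading 135 -> 315
    PU: pen up
    BK 15: (-8.82,31.82) -> (-19.426,42.426) [heading=315, move]
    -- iteration 4/4 --
    RT 180: heading 315 -> 135
    PU: pen up
    BK 15: (-19.426,42.426) -> (-8.82,31.82) [heading=135, move]
  ]
  -- iteration 4/4 --
  FD 15: (-8.82,31.82) -> (-19.426,42.426) [heading=135, move]
  REPEAT 4 [
    -- iteration 1/4 --
    RT 180: heading 135 -> 315
    PU: pen up
    BK 15: (-19.426,42.426) -> (-30.033,53.033) [heading=315, move]
    -- iteration 2/4 --
    RT 180: heading 315 -> 135
    PU: pen up
    BK 15: (-30.033,53.033) -> (-19.426,42.426) [heading=135, move]
    -- iteration 3/4 --
    RT 180: heading 135 -> 315
    PU: pen up
    BK 15: (-19.426,42.426) -> (-30.033,53.033) [heading=315, move]
    -- iteration 4/4 --
    RT 180: heading 315 -> 135
    PU: pen up
    BK 15: (-30.033,53.033) -> (-19.426,42.426) [heading=135, move]
  ]
]
PU: pen up
RT 180: heading 135 -> 315
FD 3: (-19.426,42.426) -> (-17.305,40.305) [heading=315, move]
PD: pen down
BK 13: (-17.305,40.305) -> (-26.497,49.497) [heading=315, draw]
Final: pos=(-26.497,49.497), heading=315, 5 segment(s) drawn

Answer: -26.497 49.497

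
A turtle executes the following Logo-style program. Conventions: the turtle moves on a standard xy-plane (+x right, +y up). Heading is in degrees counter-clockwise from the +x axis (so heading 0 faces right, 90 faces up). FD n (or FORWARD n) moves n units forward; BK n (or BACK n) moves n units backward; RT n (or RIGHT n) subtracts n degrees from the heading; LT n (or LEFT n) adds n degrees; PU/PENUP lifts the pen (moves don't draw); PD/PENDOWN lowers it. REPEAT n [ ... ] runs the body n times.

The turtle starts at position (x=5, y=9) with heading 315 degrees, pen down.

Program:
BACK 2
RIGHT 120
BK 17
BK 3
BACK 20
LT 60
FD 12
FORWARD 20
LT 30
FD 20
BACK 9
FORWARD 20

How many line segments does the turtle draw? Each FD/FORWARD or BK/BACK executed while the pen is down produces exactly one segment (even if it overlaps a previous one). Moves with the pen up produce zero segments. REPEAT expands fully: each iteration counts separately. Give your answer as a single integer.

Answer: 9

Derivation:
Executing turtle program step by step:
Start: pos=(5,9), heading=315, pen down
BK 2: (5,9) -> (3.586,10.414) [heading=315, draw]
RT 120: heading 315 -> 195
BK 17: (3.586,10.414) -> (20.007,14.814) [heading=195, draw]
BK 3: (20.007,14.814) -> (22.904,15.591) [heading=195, draw]
BK 20: (22.904,15.591) -> (42.223,20.767) [heading=195, draw]
LT 60: heading 195 -> 255
FD 12: (42.223,20.767) -> (39.117,9.176) [heading=255, draw]
FD 20: (39.117,9.176) -> (33.941,-10.143) [heading=255, draw]
LT 30: heading 255 -> 285
FD 20: (33.941,-10.143) -> (39.117,-29.461) [heading=285, draw]
BK 9: (39.117,-29.461) -> (36.788,-20.768) [heading=285, draw]
FD 20: (36.788,-20.768) -> (41.964,-40.086) [heading=285, draw]
Final: pos=(41.964,-40.086), heading=285, 9 segment(s) drawn
Segments drawn: 9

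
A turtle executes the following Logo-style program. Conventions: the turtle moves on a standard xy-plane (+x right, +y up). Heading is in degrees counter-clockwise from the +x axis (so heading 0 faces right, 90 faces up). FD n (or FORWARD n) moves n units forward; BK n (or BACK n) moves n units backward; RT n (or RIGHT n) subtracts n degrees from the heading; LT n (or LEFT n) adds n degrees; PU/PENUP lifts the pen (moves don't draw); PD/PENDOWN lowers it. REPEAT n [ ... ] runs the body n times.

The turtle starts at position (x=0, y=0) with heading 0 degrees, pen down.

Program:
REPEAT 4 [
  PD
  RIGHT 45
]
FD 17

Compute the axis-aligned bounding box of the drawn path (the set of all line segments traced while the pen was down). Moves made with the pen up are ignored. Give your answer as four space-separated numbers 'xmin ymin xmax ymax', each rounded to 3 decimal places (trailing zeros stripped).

Answer: -17 0 0 0

Derivation:
Executing turtle program step by step:
Start: pos=(0,0), heading=0, pen down
REPEAT 4 [
  -- iteration 1/4 --
  PD: pen down
  RT 45: heading 0 -> 315
  -- iteration 2/4 --
  PD: pen down
  RT 45: heading 315 -> 270
  -- iteration 3/4 --
  PD: pen down
  RT 45: heading 270 -> 225
  -- iteration 4/4 --
  PD: pen down
  RT 45: heading 225 -> 180
]
FD 17: (0,0) -> (-17,0) [heading=180, draw]
Final: pos=(-17,0), heading=180, 1 segment(s) drawn

Segment endpoints: x in {-17, 0}, y in {0, 0}
xmin=-17, ymin=0, xmax=0, ymax=0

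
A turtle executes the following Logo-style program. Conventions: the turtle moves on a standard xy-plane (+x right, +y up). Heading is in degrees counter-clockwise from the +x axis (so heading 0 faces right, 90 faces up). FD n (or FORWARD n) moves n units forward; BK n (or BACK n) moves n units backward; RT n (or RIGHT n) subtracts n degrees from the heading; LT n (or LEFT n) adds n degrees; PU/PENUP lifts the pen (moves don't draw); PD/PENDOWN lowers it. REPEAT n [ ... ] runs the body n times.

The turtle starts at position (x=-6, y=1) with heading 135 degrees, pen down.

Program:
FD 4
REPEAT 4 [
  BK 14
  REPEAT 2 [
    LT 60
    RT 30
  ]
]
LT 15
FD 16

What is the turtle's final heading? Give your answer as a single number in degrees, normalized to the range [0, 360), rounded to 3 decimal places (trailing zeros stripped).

Executing turtle program step by step:
Start: pos=(-6,1), heading=135, pen down
FD 4: (-6,1) -> (-8.828,3.828) [heading=135, draw]
REPEAT 4 [
  -- iteration 1/4 --
  BK 14: (-8.828,3.828) -> (1.071,-6.071) [heading=135, draw]
  REPEAT 2 [
    -- iteration 1/2 --
    LT 60: heading 135 -> 195
    RT 30: heading 195 -> 165
    -- iteration 2/2 --
    LT 60: heading 165 -> 225
    RT 30: heading 225 -> 195
  ]
  -- iteration 2/4 --
  BK 14: (1.071,-6.071) -> (14.594,-2.448) [heading=195, draw]
  REPEAT 2 [
    -- iteration 1/2 --
    LT 60: heading 195 -> 255
    RT 30: heading 255 -> 225
    -- iteration 2/2 --
    LT 60: heading 225 -> 285
    RT 30: heading 285 -> 255
  ]
  -- iteration 3/4 --
  BK 14: (14.594,-2.448) -> (18.217,11.075) [heading=255, draw]
  REPEAT 2 [
    -- iteration 1/2 --
    LT 60: heading 255 -> 315
    RT 30: heading 315 -> 285
    -- iteration 2/2 --
    LT 60: heading 285 -> 345
    RT 30: heading 345 -> 315
  ]
  -- iteration 4/4 --
  BK 14: (18.217,11.075) -> (8.318,20.975) [heading=315, draw]
  REPEAT 2 [
    -- iteration 1/2 --
    LT 60: heading 315 -> 15
    RT 30: heading 15 -> 345
    -- iteration 2/2 --
    LT 60: heading 345 -> 45
    RT 30: heading 45 -> 15
  ]
]
LT 15: heading 15 -> 30
FD 16: (8.318,20.975) -> (22.174,28.975) [heading=30, draw]
Final: pos=(22.174,28.975), heading=30, 6 segment(s) drawn

Answer: 30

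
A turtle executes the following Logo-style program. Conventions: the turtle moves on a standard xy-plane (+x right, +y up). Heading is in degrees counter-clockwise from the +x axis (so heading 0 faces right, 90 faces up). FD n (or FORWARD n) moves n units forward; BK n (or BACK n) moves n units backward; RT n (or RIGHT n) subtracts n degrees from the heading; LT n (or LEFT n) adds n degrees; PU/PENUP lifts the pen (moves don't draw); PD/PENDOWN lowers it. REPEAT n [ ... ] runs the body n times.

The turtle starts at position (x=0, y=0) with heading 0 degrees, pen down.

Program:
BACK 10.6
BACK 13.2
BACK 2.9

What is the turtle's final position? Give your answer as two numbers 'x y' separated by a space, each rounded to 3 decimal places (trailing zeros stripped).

Answer: -26.7 0

Derivation:
Executing turtle program step by step:
Start: pos=(0,0), heading=0, pen down
BK 10.6: (0,0) -> (-10.6,0) [heading=0, draw]
BK 13.2: (-10.6,0) -> (-23.8,0) [heading=0, draw]
BK 2.9: (-23.8,0) -> (-26.7,0) [heading=0, draw]
Final: pos=(-26.7,0), heading=0, 3 segment(s) drawn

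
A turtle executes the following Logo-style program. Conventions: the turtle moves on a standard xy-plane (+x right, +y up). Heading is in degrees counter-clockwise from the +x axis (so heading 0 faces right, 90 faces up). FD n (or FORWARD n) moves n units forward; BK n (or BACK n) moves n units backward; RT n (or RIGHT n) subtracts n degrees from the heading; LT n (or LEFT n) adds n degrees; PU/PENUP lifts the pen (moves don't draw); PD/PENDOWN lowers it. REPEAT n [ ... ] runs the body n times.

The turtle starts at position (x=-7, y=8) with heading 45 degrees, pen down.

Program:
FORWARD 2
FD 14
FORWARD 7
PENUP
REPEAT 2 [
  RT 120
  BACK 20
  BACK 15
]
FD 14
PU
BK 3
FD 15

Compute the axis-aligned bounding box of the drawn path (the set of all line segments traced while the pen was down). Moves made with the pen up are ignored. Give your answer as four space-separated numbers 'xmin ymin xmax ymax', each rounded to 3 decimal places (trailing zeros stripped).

Executing turtle program step by step:
Start: pos=(-7,8), heading=45, pen down
FD 2: (-7,8) -> (-5.586,9.414) [heading=45, draw]
FD 14: (-5.586,9.414) -> (4.314,19.314) [heading=45, draw]
FD 7: (4.314,19.314) -> (9.263,24.263) [heading=45, draw]
PU: pen up
REPEAT 2 [
  -- iteration 1/2 --
  RT 120: heading 45 -> 285
  BK 20: (9.263,24.263) -> (4.087,43.582) [heading=285, move]
  BK 15: (4.087,43.582) -> (0.205,58.071) [heading=285, move]
  -- iteration 2/2 --
  RT 120: heading 285 -> 165
  BK 20: (0.205,58.071) -> (19.523,52.894) [heading=165, move]
  BK 15: (19.523,52.894) -> (34.012,49.012) [heading=165, move]
]
FD 14: (34.012,49.012) -> (20.489,52.636) [heading=165, move]
PU: pen up
BK 3: (20.489,52.636) -> (23.387,51.859) [heading=165, move]
FD 15: (23.387,51.859) -> (8.898,55.741) [heading=165, move]
Final: pos=(8.898,55.741), heading=165, 3 segment(s) drawn

Segment endpoints: x in {-7, -5.586, 4.314, 9.263}, y in {8, 9.414, 19.314, 24.263}
xmin=-7, ymin=8, xmax=9.263, ymax=24.263

Answer: -7 8 9.263 24.263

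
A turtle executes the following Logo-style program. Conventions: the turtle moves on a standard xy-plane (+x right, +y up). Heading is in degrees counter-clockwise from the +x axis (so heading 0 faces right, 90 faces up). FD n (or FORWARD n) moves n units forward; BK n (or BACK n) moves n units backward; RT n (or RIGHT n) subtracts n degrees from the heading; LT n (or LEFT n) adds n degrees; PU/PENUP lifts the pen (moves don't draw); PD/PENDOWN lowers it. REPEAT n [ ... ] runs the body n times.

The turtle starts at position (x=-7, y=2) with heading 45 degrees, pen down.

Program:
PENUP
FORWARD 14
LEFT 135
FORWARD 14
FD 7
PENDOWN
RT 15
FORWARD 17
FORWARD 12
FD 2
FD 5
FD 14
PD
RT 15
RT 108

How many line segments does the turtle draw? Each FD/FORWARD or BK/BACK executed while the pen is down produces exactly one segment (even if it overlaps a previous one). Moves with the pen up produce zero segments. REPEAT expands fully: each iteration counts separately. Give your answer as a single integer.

Answer: 5

Derivation:
Executing turtle program step by step:
Start: pos=(-7,2), heading=45, pen down
PU: pen up
FD 14: (-7,2) -> (2.899,11.899) [heading=45, move]
LT 135: heading 45 -> 180
FD 14: (2.899,11.899) -> (-11.101,11.899) [heading=180, move]
FD 7: (-11.101,11.899) -> (-18.101,11.899) [heading=180, move]
PD: pen down
RT 15: heading 180 -> 165
FD 17: (-18.101,11.899) -> (-34.521,16.299) [heading=165, draw]
FD 12: (-34.521,16.299) -> (-46.112,19.405) [heading=165, draw]
FD 2: (-46.112,19.405) -> (-48.044,19.923) [heading=165, draw]
FD 5: (-48.044,19.923) -> (-52.874,21.217) [heading=165, draw]
FD 14: (-52.874,21.217) -> (-66.397,24.84) [heading=165, draw]
PD: pen down
RT 15: heading 165 -> 150
RT 108: heading 150 -> 42
Final: pos=(-66.397,24.84), heading=42, 5 segment(s) drawn
Segments drawn: 5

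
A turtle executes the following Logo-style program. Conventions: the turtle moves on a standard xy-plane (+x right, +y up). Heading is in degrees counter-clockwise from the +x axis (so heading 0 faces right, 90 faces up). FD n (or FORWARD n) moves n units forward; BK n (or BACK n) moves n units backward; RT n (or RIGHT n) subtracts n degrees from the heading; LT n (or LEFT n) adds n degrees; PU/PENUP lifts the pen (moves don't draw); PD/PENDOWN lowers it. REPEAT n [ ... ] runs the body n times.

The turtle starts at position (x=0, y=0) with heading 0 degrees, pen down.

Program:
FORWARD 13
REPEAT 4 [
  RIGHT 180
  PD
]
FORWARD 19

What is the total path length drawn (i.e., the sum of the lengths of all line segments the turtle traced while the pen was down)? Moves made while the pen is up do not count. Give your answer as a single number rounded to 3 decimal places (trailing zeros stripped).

Answer: 32

Derivation:
Executing turtle program step by step:
Start: pos=(0,0), heading=0, pen down
FD 13: (0,0) -> (13,0) [heading=0, draw]
REPEAT 4 [
  -- iteration 1/4 --
  RT 180: heading 0 -> 180
  PD: pen down
  -- iteration 2/4 --
  RT 180: heading 180 -> 0
  PD: pen down
  -- iteration 3/4 --
  RT 180: heading 0 -> 180
  PD: pen down
  -- iteration 4/4 --
  RT 180: heading 180 -> 0
  PD: pen down
]
FD 19: (13,0) -> (32,0) [heading=0, draw]
Final: pos=(32,0), heading=0, 2 segment(s) drawn

Segment lengths:
  seg 1: (0,0) -> (13,0), length = 13
  seg 2: (13,0) -> (32,0), length = 19
Total = 32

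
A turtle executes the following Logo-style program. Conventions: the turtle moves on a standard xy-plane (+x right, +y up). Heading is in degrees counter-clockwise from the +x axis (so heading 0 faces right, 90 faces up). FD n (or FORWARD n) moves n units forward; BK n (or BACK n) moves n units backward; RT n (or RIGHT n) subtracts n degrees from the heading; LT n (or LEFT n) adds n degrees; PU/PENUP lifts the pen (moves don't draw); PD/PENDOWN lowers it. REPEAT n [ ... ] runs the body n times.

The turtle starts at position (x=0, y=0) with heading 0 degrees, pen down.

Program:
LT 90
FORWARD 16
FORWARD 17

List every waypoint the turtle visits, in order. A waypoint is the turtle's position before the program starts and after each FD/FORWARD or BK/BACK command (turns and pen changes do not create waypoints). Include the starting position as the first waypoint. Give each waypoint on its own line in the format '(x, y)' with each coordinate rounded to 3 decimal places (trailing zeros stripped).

Answer: (0, 0)
(0, 16)
(0, 33)

Derivation:
Executing turtle program step by step:
Start: pos=(0,0), heading=0, pen down
LT 90: heading 0 -> 90
FD 16: (0,0) -> (0,16) [heading=90, draw]
FD 17: (0,16) -> (0,33) [heading=90, draw]
Final: pos=(0,33), heading=90, 2 segment(s) drawn
Waypoints (3 total):
(0, 0)
(0, 16)
(0, 33)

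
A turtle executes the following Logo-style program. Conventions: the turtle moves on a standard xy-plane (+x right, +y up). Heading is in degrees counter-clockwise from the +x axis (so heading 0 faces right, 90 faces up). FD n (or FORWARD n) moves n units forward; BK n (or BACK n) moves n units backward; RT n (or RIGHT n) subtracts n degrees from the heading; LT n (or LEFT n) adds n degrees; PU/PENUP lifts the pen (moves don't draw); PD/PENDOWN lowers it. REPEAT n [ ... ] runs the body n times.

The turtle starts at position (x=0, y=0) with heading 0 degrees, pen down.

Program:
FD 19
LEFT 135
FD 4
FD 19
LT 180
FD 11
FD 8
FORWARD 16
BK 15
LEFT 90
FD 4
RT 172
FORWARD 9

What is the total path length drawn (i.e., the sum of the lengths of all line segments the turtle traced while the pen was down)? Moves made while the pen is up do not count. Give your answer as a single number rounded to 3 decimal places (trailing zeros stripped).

Answer: 105

Derivation:
Executing turtle program step by step:
Start: pos=(0,0), heading=0, pen down
FD 19: (0,0) -> (19,0) [heading=0, draw]
LT 135: heading 0 -> 135
FD 4: (19,0) -> (16.172,2.828) [heading=135, draw]
FD 19: (16.172,2.828) -> (2.737,16.263) [heading=135, draw]
LT 180: heading 135 -> 315
FD 11: (2.737,16.263) -> (10.515,8.485) [heading=315, draw]
FD 8: (10.515,8.485) -> (16.172,2.828) [heading=315, draw]
FD 16: (16.172,2.828) -> (27.485,-8.485) [heading=315, draw]
BK 15: (27.485,-8.485) -> (16.879,2.121) [heading=315, draw]
LT 90: heading 315 -> 45
FD 4: (16.879,2.121) -> (19.707,4.95) [heading=45, draw]
RT 172: heading 45 -> 233
FD 9: (19.707,4.95) -> (14.291,-2.238) [heading=233, draw]
Final: pos=(14.291,-2.238), heading=233, 9 segment(s) drawn

Segment lengths:
  seg 1: (0,0) -> (19,0), length = 19
  seg 2: (19,0) -> (16.172,2.828), length = 4
  seg 3: (16.172,2.828) -> (2.737,16.263), length = 19
  seg 4: (2.737,16.263) -> (10.515,8.485), length = 11
  seg 5: (10.515,8.485) -> (16.172,2.828), length = 8
  seg 6: (16.172,2.828) -> (27.485,-8.485), length = 16
  seg 7: (27.485,-8.485) -> (16.879,2.121), length = 15
  seg 8: (16.879,2.121) -> (19.707,4.95), length = 4
  seg 9: (19.707,4.95) -> (14.291,-2.238), length = 9
Total = 105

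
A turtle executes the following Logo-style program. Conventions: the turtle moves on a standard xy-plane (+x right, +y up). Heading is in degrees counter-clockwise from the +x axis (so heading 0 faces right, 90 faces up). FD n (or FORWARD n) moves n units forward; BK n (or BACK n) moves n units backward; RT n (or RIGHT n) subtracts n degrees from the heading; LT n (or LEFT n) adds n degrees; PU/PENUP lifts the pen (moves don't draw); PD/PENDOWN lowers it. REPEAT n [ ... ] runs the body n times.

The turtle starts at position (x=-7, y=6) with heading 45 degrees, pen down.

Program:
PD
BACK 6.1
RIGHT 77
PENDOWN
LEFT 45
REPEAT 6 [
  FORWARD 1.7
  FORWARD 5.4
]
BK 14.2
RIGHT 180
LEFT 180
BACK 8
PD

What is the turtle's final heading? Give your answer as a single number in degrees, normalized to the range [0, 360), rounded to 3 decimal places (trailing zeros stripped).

Executing turtle program step by step:
Start: pos=(-7,6), heading=45, pen down
PD: pen down
BK 6.1: (-7,6) -> (-11.313,1.687) [heading=45, draw]
RT 77: heading 45 -> 328
PD: pen down
LT 45: heading 328 -> 13
REPEAT 6 [
  -- iteration 1/6 --
  FD 1.7: (-11.313,1.687) -> (-9.657,2.069) [heading=13, draw]
  FD 5.4: (-9.657,2.069) -> (-4.395,3.284) [heading=13, draw]
  -- iteration 2/6 --
  FD 1.7: (-4.395,3.284) -> (-2.739,3.666) [heading=13, draw]
  FD 5.4: (-2.739,3.666) -> (2.523,4.881) [heading=13, draw]
  -- iteration 3/6 --
  FD 1.7: (2.523,4.881) -> (4.179,5.263) [heading=13, draw]
  FD 5.4: (4.179,5.263) -> (9.441,6.478) [heading=13, draw]
  -- iteration 4/6 --
  FD 1.7: (9.441,6.478) -> (11.097,6.861) [heading=13, draw]
  FD 5.4: (11.097,6.861) -> (16.359,8.075) [heading=13, draw]
  -- iteration 5/6 --
  FD 1.7: (16.359,8.075) -> (18.015,8.458) [heading=13, draw]
  FD 5.4: (18.015,8.458) -> (23.277,9.672) [heading=13, draw]
  -- iteration 6/6 --
  FD 1.7: (23.277,9.672) -> (24.933,10.055) [heading=13, draw]
  FD 5.4: (24.933,10.055) -> (30.195,11.27) [heading=13, draw]
]
BK 14.2: (30.195,11.27) -> (16.359,8.075) [heading=13, draw]
RT 180: heading 13 -> 193
LT 180: heading 193 -> 13
BK 8: (16.359,8.075) -> (8.564,6.276) [heading=13, draw]
PD: pen down
Final: pos=(8.564,6.276), heading=13, 15 segment(s) drawn

Answer: 13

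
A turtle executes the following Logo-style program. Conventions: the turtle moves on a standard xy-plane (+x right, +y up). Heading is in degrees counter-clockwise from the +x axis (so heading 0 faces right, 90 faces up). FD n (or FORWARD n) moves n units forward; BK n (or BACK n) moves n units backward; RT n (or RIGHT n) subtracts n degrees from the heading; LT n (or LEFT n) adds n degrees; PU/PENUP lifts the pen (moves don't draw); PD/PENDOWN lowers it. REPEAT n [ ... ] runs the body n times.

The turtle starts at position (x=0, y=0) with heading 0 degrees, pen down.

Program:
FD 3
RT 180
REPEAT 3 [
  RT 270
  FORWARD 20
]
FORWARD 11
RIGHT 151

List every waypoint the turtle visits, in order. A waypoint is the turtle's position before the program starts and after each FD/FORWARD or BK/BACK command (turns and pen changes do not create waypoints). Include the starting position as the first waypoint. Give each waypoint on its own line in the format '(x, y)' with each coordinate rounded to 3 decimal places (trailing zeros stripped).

Answer: (0, 0)
(3, 0)
(3, -20)
(23, -20)
(23, 0)
(23, 11)

Derivation:
Executing turtle program step by step:
Start: pos=(0,0), heading=0, pen down
FD 3: (0,0) -> (3,0) [heading=0, draw]
RT 180: heading 0 -> 180
REPEAT 3 [
  -- iteration 1/3 --
  RT 270: heading 180 -> 270
  FD 20: (3,0) -> (3,-20) [heading=270, draw]
  -- iteration 2/3 --
  RT 270: heading 270 -> 0
  FD 20: (3,-20) -> (23,-20) [heading=0, draw]
  -- iteration 3/3 --
  RT 270: heading 0 -> 90
  FD 20: (23,-20) -> (23,0) [heading=90, draw]
]
FD 11: (23,0) -> (23,11) [heading=90, draw]
RT 151: heading 90 -> 299
Final: pos=(23,11), heading=299, 5 segment(s) drawn
Waypoints (6 total):
(0, 0)
(3, 0)
(3, -20)
(23, -20)
(23, 0)
(23, 11)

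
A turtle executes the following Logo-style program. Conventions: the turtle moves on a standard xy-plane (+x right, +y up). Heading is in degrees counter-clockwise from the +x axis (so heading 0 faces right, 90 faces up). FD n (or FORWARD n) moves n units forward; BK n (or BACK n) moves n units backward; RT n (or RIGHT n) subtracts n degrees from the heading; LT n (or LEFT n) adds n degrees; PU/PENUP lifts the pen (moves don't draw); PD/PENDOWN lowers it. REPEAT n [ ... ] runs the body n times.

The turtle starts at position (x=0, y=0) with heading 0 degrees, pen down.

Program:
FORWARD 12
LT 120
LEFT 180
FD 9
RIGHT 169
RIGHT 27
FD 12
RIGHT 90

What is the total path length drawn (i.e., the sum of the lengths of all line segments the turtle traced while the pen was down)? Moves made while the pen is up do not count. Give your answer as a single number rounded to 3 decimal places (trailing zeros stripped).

Answer: 33

Derivation:
Executing turtle program step by step:
Start: pos=(0,0), heading=0, pen down
FD 12: (0,0) -> (12,0) [heading=0, draw]
LT 120: heading 0 -> 120
LT 180: heading 120 -> 300
FD 9: (12,0) -> (16.5,-7.794) [heading=300, draw]
RT 169: heading 300 -> 131
RT 27: heading 131 -> 104
FD 12: (16.5,-7.794) -> (13.597,3.849) [heading=104, draw]
RT 90: heading 104 -> 14
Final: pos=(13.597,3.849), heading=14, 3 segment(s) drawn

Segment lengths:
  seg 1: (0,0) -> (12,0), length = 12
  seg 2: (12,0) -> (16.5,-7.794), length = 9
  seg 3: (16.5,-7.794) -> (13.597,3.849), length = 12
Total = 33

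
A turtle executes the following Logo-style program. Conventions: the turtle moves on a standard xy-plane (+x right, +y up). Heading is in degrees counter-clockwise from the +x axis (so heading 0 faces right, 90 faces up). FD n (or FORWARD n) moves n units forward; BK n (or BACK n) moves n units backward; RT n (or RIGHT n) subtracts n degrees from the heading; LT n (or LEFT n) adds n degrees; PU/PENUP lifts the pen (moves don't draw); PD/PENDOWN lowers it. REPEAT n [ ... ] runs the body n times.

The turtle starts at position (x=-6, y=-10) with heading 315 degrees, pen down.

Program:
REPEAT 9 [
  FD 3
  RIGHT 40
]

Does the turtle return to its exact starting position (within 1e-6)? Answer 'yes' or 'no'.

Answer: yes

Derivation:
Executing turtle program step by step:
Start: pos=(-6,-10), heading=315, pen down
REPEAT 9 [
  -- iteration 1/9 --
  FD 3: (-6,-10) -> (-3.879,-12.121) [heading=315, draw]
  RT 40: heading 315 -> 275
  -- iteration 2/9 --
  FD 3: (-3.879,-12.121) -> (-3.617,-15.11) [heading=275, draw]
  RT 40: heading 275 -> 235
  -- iteration 3/9 --
  FD 3: (-3.617,-15.11) -> (-5.338,-17.567) [heading=235, draw]
  RT 40: heading 235 -> 195
  -- iteration 4/9 --
  FD 3: (-5.338,-17.567) -> (-8.236,-18.344) [heading=195, draw]
  RT 40: heading 195 -> 155
  -- iteration 5/9 --
  FD 3: (-8.236,-18.344) -> (-10.955,-17.076) [heading=155, draw]
  RT 40: heading 155 -> 115
  -- iteration 6/9 --
  FD 3: (-10.955,-17.076) -> (-12.222,-14.357) [heading=115, draw]
  RT 40: heading 115 -> 75
  -- iteration 7/9 --
  FD 3: (-12.222,-14.357) -> (-11.446,-11.459) [heading=75, draw]
  RT 40: heading 75 -> 35
  -- iteration 8/9 --
  FD 3: (-11.446,-11.459) -> (-8.989,-9.739) [heading=35, draw]
  RT 40: heading 35 -> 355
  -- iteration 9/9 --
  FD 3: (-8.989,-9.739) -> (-6,-10) [heading=355, draw]
  RT 40: heading 355 -> 315
]
Final: pos=(-6,-10), heading=315, 9 segment(s) drawn

Start position: (-6, -10)
Final position: (-6, -10)
Distance = 0; < 1e-6 -> CLOSED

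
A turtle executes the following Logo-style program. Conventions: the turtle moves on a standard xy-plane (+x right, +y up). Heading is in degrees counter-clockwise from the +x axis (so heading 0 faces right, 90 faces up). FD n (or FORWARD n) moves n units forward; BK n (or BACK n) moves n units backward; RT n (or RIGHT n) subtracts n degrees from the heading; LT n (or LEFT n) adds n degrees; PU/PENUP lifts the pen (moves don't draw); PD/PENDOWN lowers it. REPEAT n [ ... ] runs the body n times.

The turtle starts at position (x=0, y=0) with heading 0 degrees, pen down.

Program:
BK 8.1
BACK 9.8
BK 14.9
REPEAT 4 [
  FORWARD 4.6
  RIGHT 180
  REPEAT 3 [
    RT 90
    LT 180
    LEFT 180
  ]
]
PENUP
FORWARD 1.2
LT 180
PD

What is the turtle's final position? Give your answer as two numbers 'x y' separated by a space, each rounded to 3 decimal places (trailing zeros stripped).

Executing turtle program step by step:
Start: pos=(0,0), heading=0, pen down
BK 8.1: (0,0) -> (-8.1,0) [heading=0, draw]
BK 9.8: (-8.1,0) -> (-17.9,0) [heading=0, draw]
BK 14.9: (-17.9,0) -> (-32.8,0) [heading=0, draw]
REPEAT 4 [
  -- iteration 1/4 --
  FD 4.6: (-32.8,0) -> (-28.2,0) [heading=0, draw]
  RT 180: heading 0 -> 180
  REPEAT 3 [
    -- iteration 1/3 --
    RT 90: heading 180 -> 90
    LT 180: heading 90 -> 270
    LT 180: heading 270 -> 90
    -- iteration 2/3 --
    RT 90: heading 90 -> 0
    LT 180: heading 0 -> 180
    LT 180: heading 180 -> 0
    -- iteration 3/3 --
    RT 90: heading 0 -> 270
    LT 180: heading 270 -> 90
    LT 180: heading 90 -> 270
  ]
  -- iteration 2/4 --
  FD 4.6: (-28.2,0) -> (-28.2,-4.6) [heading=270, draw]
  RT 180: heading 270 -> 90
  REPEAT 3 [
    -- iteration 1/3 --
    RT 90: heading 90 -> 0
    LT 180: heading 0 -> 180
    LT 180: heading 180 -> 0
    -- iteration 2/3 --
    RT 90: heading 0 -> 270
    LT 180: heading 270 -> 90
    LT 180: heading 90 -> 270
    -- iteration 3/3 --
    RT 90: heading 270 -> 180
    LT 180: heading 180 -> 0
    LT 180: heading 0 -> 180
  ]
  -- iteration 3/4 --
  FD 4.6: (-28.2,-4.6) -> (-32.8,-4.6) [heading=180, draw]
  RT 180: heading 180 -> 0
  REPEAT 3 [
    -- iteration 1/3 --
    RT 90: heading 0 -> 270
    LT 180: heading 270 -> 90
    LT 180: heading 90 -> 270
    -- iteration 2/3 --
    RT 90: heading 270 -> 180
    LT 180: heading 180 -> 0
    LT 180: heading 0 -> 180
    -- iteration 3/3 --
    RT 90: heading 180 -> 90
    LT 180: heading 90 -> 270
    LT 180: heading 270 -> 90
  ]
  -- iteration 4/4 --
  FD 4.6: (-32.8,-4.6) -> (-32.8,0) [heading=90, draw]
  RT 180: heading 90 -> 270
  REPEAT 3 [
    -- iteration 1/3 --
    RT 90: heading 270 -> 180
    LT 180: heading 180 -> 0
    LT 180: heading 0 -> 180
    -- iteration 2/3 --
    RT 90: heading 180 -> 90
    LT 180: heading 90 -> 270
    LT 180: heading 270 -> 90
    -- iteration 3/3 --
    RT 90: heading 90 -> 0
    LT 180: heading 0 -> 180
    LT 180: heading 180 -> 0
  ]
]
PU: pen up
FD 1.2: (-32.8,0) -> (-31.6,0) [heading=0, move]
LT 180: heading 0 -> 180
PD: pen down
Final: pos=(-31.6,0), heading=180, 7 segment(s) drawn

Answer: -31.6 0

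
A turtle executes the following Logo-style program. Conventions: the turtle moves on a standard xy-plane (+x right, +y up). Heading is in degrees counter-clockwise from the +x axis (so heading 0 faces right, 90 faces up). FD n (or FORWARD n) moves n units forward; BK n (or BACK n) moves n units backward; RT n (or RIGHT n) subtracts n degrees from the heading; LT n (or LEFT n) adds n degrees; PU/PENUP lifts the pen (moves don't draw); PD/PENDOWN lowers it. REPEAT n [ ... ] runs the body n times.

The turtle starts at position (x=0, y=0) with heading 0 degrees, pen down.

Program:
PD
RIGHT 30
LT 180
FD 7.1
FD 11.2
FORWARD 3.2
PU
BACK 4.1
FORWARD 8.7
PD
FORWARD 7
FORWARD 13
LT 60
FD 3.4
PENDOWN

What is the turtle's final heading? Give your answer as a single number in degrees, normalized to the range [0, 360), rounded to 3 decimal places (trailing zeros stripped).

Answer: 210

Derivation:
Executing turtle program step by step:
Start: pos=(0,0), heading=0, pen down
PD: pen down
RT 30: heading 0 -> 330
LT 180: heading 330 -> 150
FD 7.1: (0,0) -> (-6.149,3.55) [heading=150, draw]
FD 11.2: (-6.149,3.55) -> (-15.848,9.15) [heading=150, draw]
FD 3.2: (-15.848,9.15) -> (-18.62,10.75) [heading=150, draw]
PU: pen up
BK 4.1: (-18.62,10.75) -> (-15.069,8.7) [heading=150, move]
FD 8.7: (-15.069,8.7) -> (-22.603,13.05) [heading=150, move]
PD: pen down
FD 7: (-22.603,13.05) -> (-28.665,16.55) [heading=150, draw]
FD 13: (-28.665,16.55) -> (-39.924,23.05) [heading=150, draw]
LT 60: heading 150 -> 210
FD 3.4: (-39.924,23.05) -> (-42.868,21.35) [heading=210, draw]
PD: pen down
Final: pos=(-42.868,21.35), heading=210, 6 segment(s) drawn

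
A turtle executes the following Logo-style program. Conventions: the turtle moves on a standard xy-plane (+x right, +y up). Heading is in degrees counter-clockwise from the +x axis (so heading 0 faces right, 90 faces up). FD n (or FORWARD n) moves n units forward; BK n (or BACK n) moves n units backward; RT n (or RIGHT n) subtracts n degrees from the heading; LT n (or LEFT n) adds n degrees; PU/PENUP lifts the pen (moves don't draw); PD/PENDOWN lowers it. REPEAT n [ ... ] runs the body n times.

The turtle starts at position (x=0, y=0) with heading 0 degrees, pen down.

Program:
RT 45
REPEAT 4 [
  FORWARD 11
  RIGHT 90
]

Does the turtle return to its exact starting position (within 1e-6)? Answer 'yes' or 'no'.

Answer: yes

Derivation:
Executing turtle program step by step:
Start: pos=(0,0), heading=0, pen down
RT 45: heading 0 -> 315
REPEAT 4 [
  -- iteration 1/4 --
  FD 11: (0,0) -> (7.778,-7.778) [heading=315, draw]
  RT 90: heading 315 -> 225
  -- iteration 2/4 --
  FD 11: (7.778,-7.778) -> (0,-15.556) [heading=225, draw]
  RT 90: heading 225 -> 135
  -- iteration 3/4 --
  FD 11: (0,-15.556) -> (-7.778,-7.778) [heading=135, draw]
  RT 90: heading 135 -> 45
  -- iteration 4/4 --
  FD 11: (-7.778,-7.778) -> (0,0) [heading=45, draw]
  RT 90: heading 45 -> 315
]
Final: pos=(0,0), heading=315, 4 segment(s) drawn

Start position: (0, 0)
Final position: (0, 0)
Distance = 0; < 1e-6 -> CLOSED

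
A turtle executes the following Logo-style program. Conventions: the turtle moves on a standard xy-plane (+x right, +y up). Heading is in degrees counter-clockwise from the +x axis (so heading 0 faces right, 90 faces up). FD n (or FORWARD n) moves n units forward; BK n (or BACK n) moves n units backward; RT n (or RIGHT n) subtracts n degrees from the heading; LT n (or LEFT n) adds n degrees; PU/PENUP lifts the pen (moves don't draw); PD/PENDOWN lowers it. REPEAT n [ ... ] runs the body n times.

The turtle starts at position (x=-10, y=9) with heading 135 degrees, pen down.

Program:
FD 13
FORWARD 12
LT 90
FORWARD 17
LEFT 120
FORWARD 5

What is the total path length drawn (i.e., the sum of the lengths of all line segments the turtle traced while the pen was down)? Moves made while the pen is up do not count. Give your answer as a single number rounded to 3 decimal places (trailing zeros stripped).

Executing turtle program step by step:
Start: pos=(-10,9), heading=135, pen down
FD 13: (-10,9) -> (-19.192,18.192) [heading=135, draw]
FD 12: (-19.192,18.192) -> (-27.678,26.678) [heading=135, draw]
LT 90: heading 135 -> 225
FD 17: (-27.678,26.678) -> (-39.698,14.657) [heading=225, draw]
LT 120: heading 225 -> 345
FD 5: (-39.698,14.657) -> (-34.869,13.363) [heading=345, draw]
Final: pos=(-34.869,13.363), heading=345, 4 segment(s) drawn

Segment lengths:
  seg 1: (-10,9) -> (-19.192,18.192), length = 13
  seg 2: (-19.192,18.192) -> (-27.678,26.678), length = 12
  seg 3: (-27.678,26.678) -> (-39.698,14.657), length = 17
  seg 4: (-39.698,14.657) -> (-34.869,13.363), length = 5
Total = 47

Answer: 47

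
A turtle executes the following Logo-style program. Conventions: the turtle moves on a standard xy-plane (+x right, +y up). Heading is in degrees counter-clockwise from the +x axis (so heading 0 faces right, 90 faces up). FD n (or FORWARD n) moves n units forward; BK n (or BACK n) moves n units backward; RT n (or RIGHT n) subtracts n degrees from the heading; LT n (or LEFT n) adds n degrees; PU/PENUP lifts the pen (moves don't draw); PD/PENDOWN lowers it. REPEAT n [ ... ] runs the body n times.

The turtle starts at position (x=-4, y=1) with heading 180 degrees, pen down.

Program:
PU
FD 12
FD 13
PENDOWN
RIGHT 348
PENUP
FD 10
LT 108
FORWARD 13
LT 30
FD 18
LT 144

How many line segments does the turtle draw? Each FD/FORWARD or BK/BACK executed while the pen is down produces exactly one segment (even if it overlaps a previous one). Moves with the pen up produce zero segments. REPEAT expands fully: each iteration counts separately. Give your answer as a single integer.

Executing turtle program step by step:
Start: pos=(-4,1), heading=180, pen down
PU: pen up
FD 12: (-4,1) -> (-16,1) [heading=180, move]
FD 13: (-16,1) -> (-29,1) [heading=180, move]
PD: pen down
RT 348: heading 180 -> 192
PU: pen up
FD 10: (-29,1) -> (-38.781,-1.079) [heading=192, move]
LT 108: heading 192 -> 300
FD 13: (-38.781,-1.079) -> (-32.281,-12.337) [heading=300, move]
LT 30: heading 300 -> 330
FD 18: (-32.281,-12.337) -> (-16.693,-21.337) [heading=330, move]
LT 144: heading 330 -> 114
Final: pos=(-16.693,-21.337), heading=114, 0 segment(s) drawn
Segments drawn: 0

Answer: 0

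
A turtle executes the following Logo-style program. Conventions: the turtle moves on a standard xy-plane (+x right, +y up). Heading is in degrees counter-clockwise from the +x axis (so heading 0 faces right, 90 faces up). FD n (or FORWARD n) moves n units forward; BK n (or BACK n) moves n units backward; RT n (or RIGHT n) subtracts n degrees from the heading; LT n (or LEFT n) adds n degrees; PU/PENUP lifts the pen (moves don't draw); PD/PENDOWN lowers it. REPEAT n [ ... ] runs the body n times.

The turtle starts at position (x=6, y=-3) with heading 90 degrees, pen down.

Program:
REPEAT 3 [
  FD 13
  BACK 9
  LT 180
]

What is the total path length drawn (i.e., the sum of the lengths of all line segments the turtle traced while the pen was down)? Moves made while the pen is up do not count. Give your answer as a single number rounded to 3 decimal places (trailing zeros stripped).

Answer: 66

Derivation:
Executing turtle program step by step:
Start: pos=(6,-3), heading=90, pen down
REPEAT 3 [
  -- iteration 1/3 --
  FD 13: (6,-3) -> (6,10) [heading=90, draw]
  BK 9: (6,10) -> (6,1) [heading=90, draw]
  LT 180: heading 90 -> 270
  -- iteration 2/3 --
  FD 13: (6,1) -> (6,-12) [heading=270, draw]
  BK 9: (6,-12) -> (6,-3) [heading=270, draw]
  LT 180: heading 270 -> 90
  -- iteration 3/3 --
  FD 13: (6,-3) -> (6,10) [heading=90, draw]
  BK 9: (6,10) -> (6,1) [heading=90, draw]
  LT 180: heading 90 -> 270
]
Final: pos=(6,1), heading=270, 6 segment(s) drawn

Segment lengths:
  seg 1: (6,-3) -> (6,10), length = 13
  seg 2: (6,10) -> (6,1), length = 9
  seg 3: (6,1) -> (6,-12), length = 13
  seg 4: (6,-12) -> (6,-3), length = 9
  seg 5: (6,-3) -> (6,10), length = 13
  seg 6: (6,10) -> (6,1), length = 9
Total = 66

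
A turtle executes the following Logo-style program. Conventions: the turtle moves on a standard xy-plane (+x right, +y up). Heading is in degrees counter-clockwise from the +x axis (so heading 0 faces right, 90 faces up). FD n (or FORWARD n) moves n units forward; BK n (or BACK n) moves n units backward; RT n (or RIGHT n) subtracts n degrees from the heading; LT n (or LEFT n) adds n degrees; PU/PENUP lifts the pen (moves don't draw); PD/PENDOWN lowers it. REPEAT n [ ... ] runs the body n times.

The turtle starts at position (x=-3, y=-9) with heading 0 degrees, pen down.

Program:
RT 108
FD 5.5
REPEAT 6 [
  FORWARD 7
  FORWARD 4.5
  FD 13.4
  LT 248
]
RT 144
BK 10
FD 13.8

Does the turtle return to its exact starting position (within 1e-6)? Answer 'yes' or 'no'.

Answer: no

Derivation:
Executing turtle program step by step:
Start: pos=(-3,-9), heading=0, pen down
RT 108: heading 0 -> 252
FD 5.5: (-3,-9) -> (-4.7,-14.231) [heading=252, draw]
REPEAT 6 [
  -- iteration 1/6 --
  FD 7: (-4.7,-14.231) -> (-6.863,-20.888) [heading=252, draw]
  FD 4.5: (-6.863,-20.888) -> (-8.253,-25.168) [heading=252, draw]
  FD 13.4: (-8.253,-25.168) -> (-12.394,-37.912) [heading=252, draw]
  LT 248: heading 252 -> 140
  -- iteration 2/6 --
  FD 7: (-12.394,-37.912) -> (-17.756,-33.413) [heading=140, draw]
  FD 4.5: (-17.756,-33.413) -> (-21.204,-30.52) [heading=140, draw]
  FD 13.4: (-21.204,-30.52) -> (-31.469,-21.907) [heading=140, draw]
  LT 248: heading 140 -> 28
  -- iteration 3/6 --
  FD 7: (-31.469,-21.907) -> (-25.288,-18.62) [heading=28, draw]
  FD 4.5: (-25.288,-18.62) -> (-21.315,-16.508) [heading=28, draw]
  FD 13.4: (-21.315,-16.508) -> (-9.483,-10.217) [heading=28, draw]
  LT 248: heading 28 -> 276
  -- iteration 4/6 --
  FD 7: (-9.483,-10.217) -> (-8.752,-17.179) [heading=276, draw]
  FD 4.5: (-8.752,-17.179) -> (-8.281,-21.654) [heading=276, draw]
  FD 13.4: (-8.281,-21.654) -> (-6.88,-34.98) [heading=276, draw]
  LT 248: heading 276 -> 164
  -- iteration 5/6 --
  FD 7: (-6.88,-34.98) -> (-13.609,-33.051) [heading=164, draw]
  FD 4.5: (-13.609,-33.051) -> (-17.935,-31.811) [heading=164, draw]
  FD 13.4: (-17.935,-31.811) -> (-30.816,-28.117) [heading=164, draw]
  LT 248: heading 164 -> 52
  -- iteration 6/6 --
  FD 7: (-30.816,-28.117) -> (-26.506,-22.601) [heading=52, draw]
  FD 4.5: (-26.506,-22.601) -> (-23.736,-19.055) [heading=52, draw]
  FD 13.4: (-23.736,-19.055) -> (-15.486,-8.496) [heading=52, draw]
  LT 248: heading 52 -> 300
]
RT 144: heading 300 -> 156
BK 10: (-15.486,-8.496) -> (-6.35,-12.563) [heading=156, draw]
FD 13.8: (-6.35,-12.563) -> (-18.957,-6.95) [heading=156, draw]
Final: pos=(-18.957,-6.95), heading=156, 21 segment(s) drawn

Start position: (-3, -9)
Final position: (-18.957, -6.95)
Distance = 16.089; >= 1e-6 -> NOT closed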